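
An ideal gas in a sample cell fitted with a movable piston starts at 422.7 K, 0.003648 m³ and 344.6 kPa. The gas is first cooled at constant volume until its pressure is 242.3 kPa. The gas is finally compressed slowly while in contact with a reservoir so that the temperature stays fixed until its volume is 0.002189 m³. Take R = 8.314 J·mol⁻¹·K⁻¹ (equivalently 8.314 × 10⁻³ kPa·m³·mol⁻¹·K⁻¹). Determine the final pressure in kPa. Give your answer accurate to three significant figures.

P₃ ≈ 404 kPa

Isochoric, so P/T is constant: V₂ = V₁; T₂ = T₁·(P₂/P₁) = 297.2 K.
T constant ⇒ Boyle's law P V = const: T₃ = T₂; P₃ = P₂·(V₂/V₃) = 403.8 kPa.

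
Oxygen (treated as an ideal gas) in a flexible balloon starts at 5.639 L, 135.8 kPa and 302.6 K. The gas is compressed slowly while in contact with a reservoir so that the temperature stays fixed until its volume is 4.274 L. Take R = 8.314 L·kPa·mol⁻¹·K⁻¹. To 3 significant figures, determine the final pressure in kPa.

P₂ ≈ 179 kPa

T constant ⇒ Boyle's law P V = const: T₂ = T₁; P₂ = P₁·(V₁/V₂) = 179.2 kPa.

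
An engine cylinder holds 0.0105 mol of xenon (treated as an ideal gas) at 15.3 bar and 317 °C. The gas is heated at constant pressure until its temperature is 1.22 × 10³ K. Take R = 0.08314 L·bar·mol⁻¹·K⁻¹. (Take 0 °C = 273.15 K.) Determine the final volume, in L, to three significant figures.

Convert: T₁ = 590.1 K.
From PV = nRT: V₁ = nRT₁/P₁ = 0.03367 L.
Isobaric, so V/T is constant: P₂ = P₁; V₂ = V₁·(T₂/T₁) = 0.06961 L.

V₂ ≈ 0.0696 L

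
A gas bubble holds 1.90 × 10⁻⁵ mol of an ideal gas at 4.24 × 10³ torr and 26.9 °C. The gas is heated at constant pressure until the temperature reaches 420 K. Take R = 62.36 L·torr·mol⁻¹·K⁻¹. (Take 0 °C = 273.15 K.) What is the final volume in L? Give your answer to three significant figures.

V₂ ≈ 0.000117 L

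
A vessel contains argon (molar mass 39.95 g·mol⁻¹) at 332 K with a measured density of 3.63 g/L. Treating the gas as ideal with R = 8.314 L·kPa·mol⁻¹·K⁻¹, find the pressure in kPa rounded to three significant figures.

ρ = PM/(RT) ⇒ P = ρRT/M = (3.63 × 8.314 × 332.0) / 39.95

P ≈ 251 kPa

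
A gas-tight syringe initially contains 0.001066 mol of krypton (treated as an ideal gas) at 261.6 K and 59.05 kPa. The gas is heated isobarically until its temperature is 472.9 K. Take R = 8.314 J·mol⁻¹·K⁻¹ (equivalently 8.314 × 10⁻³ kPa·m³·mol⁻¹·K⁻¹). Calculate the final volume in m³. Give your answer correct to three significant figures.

V₂ ≈ 7.10e-05 m³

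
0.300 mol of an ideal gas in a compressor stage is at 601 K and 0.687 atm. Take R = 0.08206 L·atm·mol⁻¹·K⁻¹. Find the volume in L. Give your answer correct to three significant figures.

V ≈ 21.5 L

PV = nRT ⇒ V = nRT/P = (0.300 × 0.08206 × 601) / 0.687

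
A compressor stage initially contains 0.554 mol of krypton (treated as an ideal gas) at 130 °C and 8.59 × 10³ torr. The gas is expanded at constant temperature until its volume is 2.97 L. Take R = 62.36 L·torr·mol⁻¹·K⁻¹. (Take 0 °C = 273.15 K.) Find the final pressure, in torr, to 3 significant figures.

P₂ ≈ 4.69e+03 torr

Convert: T₁ = 403.1 K.
From PV = nRT: V₁ = nRT₁/P₁ = 1.621 L.
Isothermal, so P V is constant: T₂ = T₁; P₂ = P₁·(V₁/V₂) = 4689 torr.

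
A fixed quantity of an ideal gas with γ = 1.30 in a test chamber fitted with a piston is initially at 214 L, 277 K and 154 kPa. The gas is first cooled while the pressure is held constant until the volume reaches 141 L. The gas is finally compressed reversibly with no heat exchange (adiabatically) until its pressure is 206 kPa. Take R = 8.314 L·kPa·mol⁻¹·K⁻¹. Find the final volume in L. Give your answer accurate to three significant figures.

Isobaric, so V/T is constant: P₂ = P₁; T₂ = T₁·(V₂/V₁) = 182.5 K.
Reversible adiabatic, γ = 1.30: T₃ = T₂·(P₃/P₂)^((γ−1)/γ) = 195.2 K; V₃ = V₂·(P₂/P₃)^(1/γ) = 112.7 L.

V₃ ≈ 113 L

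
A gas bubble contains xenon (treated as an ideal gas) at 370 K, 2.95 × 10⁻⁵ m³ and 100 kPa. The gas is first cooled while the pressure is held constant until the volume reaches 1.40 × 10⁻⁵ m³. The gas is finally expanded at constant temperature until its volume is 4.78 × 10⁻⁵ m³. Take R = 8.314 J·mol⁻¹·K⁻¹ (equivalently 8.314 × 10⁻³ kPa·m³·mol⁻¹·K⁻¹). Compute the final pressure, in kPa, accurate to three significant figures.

P constant ⇒ V ∝ T: P₂ = P₁; T₂ = T₁·(V₂/V₁) = 175.6 K.
T constant ⇒ Boyle's law P V = const: T₃ = T₂; P₃ = P₂·(V₂/V₃) = 29.29 kPa.

P₃ ≈ 29.3 kPa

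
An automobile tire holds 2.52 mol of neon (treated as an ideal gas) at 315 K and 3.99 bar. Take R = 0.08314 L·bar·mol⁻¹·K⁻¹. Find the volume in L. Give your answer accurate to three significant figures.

PV = nRT ⇒ V = nRT/P = (2.52 × 0.08314 × 315) / 3.99

V ≈ 16.5 L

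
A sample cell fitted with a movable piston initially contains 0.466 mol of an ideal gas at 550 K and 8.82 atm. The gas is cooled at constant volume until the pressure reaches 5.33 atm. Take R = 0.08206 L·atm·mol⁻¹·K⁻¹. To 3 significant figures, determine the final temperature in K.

From PV = nRT: V₁ = nRT₁/P₁ = 2.385 L.
Isochoric, so P/T is constant: V₂ = V₁; T₂ = T₁·(P₂/P₁) = 332.4 K.

T₂ ≈ 332 K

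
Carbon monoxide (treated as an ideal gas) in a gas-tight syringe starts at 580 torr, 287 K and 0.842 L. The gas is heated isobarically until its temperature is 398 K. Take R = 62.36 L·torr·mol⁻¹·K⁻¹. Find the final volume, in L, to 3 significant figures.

V₂ ≈ 1.17 L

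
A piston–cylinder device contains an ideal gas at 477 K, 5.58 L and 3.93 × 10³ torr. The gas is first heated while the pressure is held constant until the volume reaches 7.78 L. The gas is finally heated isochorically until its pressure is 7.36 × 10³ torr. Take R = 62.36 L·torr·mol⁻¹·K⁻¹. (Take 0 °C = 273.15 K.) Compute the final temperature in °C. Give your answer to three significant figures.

T₃ ≈ 972 °C

P constant ⇒ V ∝ T: P₂ = P₁; T₂ = T₁·(V₂/V₁) = 665.1 K.
Isochoric, so P/T is constant: V₃ = V₂; T₃ = T₂·(P₃/P₂) = 1246 K.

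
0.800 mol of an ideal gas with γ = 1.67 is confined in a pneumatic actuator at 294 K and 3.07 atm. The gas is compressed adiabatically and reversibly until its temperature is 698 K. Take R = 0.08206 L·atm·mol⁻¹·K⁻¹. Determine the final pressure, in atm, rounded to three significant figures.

From PV = nRT: V₁ = nRT₁/P₁ = 6.287 L.
Adiabatic (γ = 1.67), T V^(γ−1) and P V^γ constant: P₂ = P₁·(T₂/T₁)^(γ/(γ−1)) = 26.49 atm; V₂ = V₁·(T₁/T₂)^(1/(γ−1)) = 1.730 L.

P₂ ≈ 26.5 atm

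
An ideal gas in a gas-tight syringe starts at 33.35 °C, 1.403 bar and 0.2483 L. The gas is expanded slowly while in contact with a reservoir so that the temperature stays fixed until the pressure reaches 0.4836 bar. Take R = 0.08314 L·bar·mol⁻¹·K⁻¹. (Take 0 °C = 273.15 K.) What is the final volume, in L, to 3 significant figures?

V₂ ≈ 0.720 L

Convert: T₁ = 306.5 K.
T constant ⇒ Boyle's law P V = const: T₂ = T₁; V₂ = V₁·(P₁/P₂) = 0.7204 L.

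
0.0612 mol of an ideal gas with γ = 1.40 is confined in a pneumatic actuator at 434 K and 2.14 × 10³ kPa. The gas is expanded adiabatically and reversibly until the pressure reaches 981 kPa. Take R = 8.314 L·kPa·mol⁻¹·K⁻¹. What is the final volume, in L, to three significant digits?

V₂ ≈ 0.180 L

From PV = nRT: V₁ = nRT₁/P₁ = 0.1032 L.
Adiabatic (γ = 1.40), T V^(γ−1) and P V^γ constant: T₂ = T₁·(P₂/P₁)^((γ−1)/γ) = 347.3 K; V₂ = V₁·(P₁/P₂)^(1/γ) = 0.1801 L.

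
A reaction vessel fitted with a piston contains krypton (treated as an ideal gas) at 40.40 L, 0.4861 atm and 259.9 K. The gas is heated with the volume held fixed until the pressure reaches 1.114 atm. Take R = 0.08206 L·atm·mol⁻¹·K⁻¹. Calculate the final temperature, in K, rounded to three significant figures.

V constant ⇒ P ∝ T: V₂ = V₁; T₂ = T₁·(P₂/P₁) = 595.6 K.

T₂ ≈ 596 K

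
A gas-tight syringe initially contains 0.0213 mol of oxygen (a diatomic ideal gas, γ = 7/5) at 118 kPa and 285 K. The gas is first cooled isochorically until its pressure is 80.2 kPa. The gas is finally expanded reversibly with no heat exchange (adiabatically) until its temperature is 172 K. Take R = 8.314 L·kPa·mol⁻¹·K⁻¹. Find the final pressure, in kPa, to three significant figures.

P₃ ≈ 52.9 kPa

From PV = nRT: V₁ = nRT₁/P₁ = 0.4277 L.
Isochoric, so P/T is constant: V₂ = V₁; T₂ = T₁·(P₂/P₁) = 193.7 K.
Reversible adiabatic, γ = 7/5: P₃ = P₂·(T₃/T₂)^(γ/(γ−1)) = 52.91 kPa; V₃ = V₂·(T₂/T₃)^(1/(γ−1)) = 0.5757 L.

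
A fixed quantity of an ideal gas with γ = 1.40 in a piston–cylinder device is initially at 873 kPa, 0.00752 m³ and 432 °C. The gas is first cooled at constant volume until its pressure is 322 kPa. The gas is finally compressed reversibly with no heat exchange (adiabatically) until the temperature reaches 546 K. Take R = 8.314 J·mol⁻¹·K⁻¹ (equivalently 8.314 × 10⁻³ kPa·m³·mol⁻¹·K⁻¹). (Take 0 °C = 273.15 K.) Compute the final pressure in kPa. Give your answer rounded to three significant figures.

Convert: T₁ = 705.1 K.
Isochoric, so P/T is constant: V₂ = V₁; T₂ = T₁·(P₂/P₁) = 260.1 K.
Reversible adiabatic, γ = 1.40: P₃ = P₂·(T₃/T₂)^(γ/(γ−1)) = 4316 kPa; V₃ = V₂·(T₂/T₃)^(1/(γ−1)) = 0.001178 m³.

P₃ ≈ 4.32e+03 kPa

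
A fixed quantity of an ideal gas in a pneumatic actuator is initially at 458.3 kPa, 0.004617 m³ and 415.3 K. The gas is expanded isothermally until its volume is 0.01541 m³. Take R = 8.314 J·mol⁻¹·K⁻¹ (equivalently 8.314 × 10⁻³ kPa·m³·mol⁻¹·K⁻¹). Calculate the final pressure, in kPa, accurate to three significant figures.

Isothermal, so P V is constant: T₂ = T₁; P₂ = P₁·(V₁/V₂) = 137.3 kPa.

P₂ ≈ 137 kPa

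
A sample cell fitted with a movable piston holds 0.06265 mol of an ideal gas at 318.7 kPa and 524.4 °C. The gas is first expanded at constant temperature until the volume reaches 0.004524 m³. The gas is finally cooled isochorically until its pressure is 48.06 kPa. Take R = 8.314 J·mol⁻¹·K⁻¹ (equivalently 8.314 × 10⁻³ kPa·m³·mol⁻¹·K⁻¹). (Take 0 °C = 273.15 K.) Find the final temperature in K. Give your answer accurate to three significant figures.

Convert: T₁ = 797.5 K.
From PV = nRT: V₁ = nRT₁/P₁ = 0.001303 m³.
T constant ⇒ Boyle's law P V = const: T₂ = T₁; P₂ = P₁·(V₁/V₂) = 91.83 kPa.
Isochoric, so P/T is constant: V₃ = V₂; T₃ = T₂·(P₃/P₂) = 417.4 K.

T₃ ≈ 417 K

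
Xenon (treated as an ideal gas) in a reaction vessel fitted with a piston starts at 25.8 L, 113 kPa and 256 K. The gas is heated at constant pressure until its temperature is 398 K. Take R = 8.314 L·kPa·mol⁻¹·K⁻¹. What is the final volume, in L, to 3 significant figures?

V₂ ≈ 40.1 L

P constant ⇒ V ∝ T: P₂ = P₁; V₂ = V₁·(T₂/T₁) = 40.11 L.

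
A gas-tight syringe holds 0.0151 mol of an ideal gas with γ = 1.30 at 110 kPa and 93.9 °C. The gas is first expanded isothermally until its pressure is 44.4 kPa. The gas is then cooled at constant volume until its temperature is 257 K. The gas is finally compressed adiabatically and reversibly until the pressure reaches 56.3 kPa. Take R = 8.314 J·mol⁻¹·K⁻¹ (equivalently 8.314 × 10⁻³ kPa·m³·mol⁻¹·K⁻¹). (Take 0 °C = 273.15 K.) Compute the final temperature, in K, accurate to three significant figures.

Convert: T₁ = 367.0 K.
From PV = nRT: V₁ = nRT₁/P₁ = 0.0004189 m³.
T constant ⇒ Boyle's law P V = const: T₂ = T₁; V₂ = V₁·(P₁/P₂) = 0.001038 m³.
V constant ⇒ P ∝ T: V₃ = V₂; P₃ = P₂·(T₃/T₂) = 31.09 kPa.
Reversible adiabatic, γ = 1.30: T₄ = T₃·(P₄/P₃)^((γ−1)/γ) = 294.7 K; V₄ = V₃·(P₃/P₄)^(1/γ) = 0.0006573 m³.

T₄ ≈ 295 K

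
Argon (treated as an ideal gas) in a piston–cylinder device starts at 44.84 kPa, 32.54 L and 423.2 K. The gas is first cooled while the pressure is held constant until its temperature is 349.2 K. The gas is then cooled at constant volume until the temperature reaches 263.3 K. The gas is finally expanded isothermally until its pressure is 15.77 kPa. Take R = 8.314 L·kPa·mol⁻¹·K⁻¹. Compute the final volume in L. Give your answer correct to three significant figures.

P constant ⇒ V ∝ T: P₂ = P₁; V₂ = V₁·(T₂/T₁) = 26.85 L.
Isochoric, so P/T is constant: V₃ = V₂; P₃ = P₂·(T₃/T₂) = 33.81 kPa.
Isothermal, so P V is constant: T₄ = T₃; V₄ = V₃·(P₃/P₄) = 57.56 L.

V₄ ≈ 57.6 L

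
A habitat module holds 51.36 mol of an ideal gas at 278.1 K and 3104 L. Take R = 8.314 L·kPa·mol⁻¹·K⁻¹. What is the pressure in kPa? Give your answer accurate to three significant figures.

P ≈ 38.3 kPa

PV = nRT ⇒ P = nRT/V = (51.36 × 8.314 × 278.1) / 3104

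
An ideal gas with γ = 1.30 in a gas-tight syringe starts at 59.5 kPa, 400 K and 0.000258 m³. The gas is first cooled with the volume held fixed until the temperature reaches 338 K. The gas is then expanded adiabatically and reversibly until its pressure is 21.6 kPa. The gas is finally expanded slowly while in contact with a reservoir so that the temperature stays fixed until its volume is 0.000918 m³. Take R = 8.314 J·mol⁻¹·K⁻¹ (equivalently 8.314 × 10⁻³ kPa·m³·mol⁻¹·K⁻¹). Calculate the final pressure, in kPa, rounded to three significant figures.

Isochoric, so P/T is constant: V₂ = V₁; P₂ = P₁·(T₂/T₁) = 50.28 kPa.
Reversible adiabatic, γ = 1.30: T₃ = T₂·(P₃/P₂)^((γ−1)/γ) = 278.1 K; V₃ = V₂·(P₂/P₃)^(1/γ) = 0.0004942 m³.
Isothermal, so P V is constant: T₄ = T₃; P₄ = P₃·(V₃/V₄) = 11.63 kPa.

P₄ ≈ 11.6 kPa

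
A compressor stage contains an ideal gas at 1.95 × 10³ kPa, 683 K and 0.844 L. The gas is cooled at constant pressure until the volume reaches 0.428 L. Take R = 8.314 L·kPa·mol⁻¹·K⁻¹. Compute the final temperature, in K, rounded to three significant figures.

P constant ⇒ V ∝ T: P₂ = P₁; T₂ = T₁·(V₂/V₁) = 346.4 K.

T₂ ≈ 346 K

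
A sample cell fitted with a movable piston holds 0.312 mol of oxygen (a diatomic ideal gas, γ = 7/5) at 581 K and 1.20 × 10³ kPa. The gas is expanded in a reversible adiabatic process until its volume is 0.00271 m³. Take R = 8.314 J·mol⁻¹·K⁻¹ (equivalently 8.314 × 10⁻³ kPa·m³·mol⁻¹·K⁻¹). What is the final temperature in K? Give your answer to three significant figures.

From PV = nRT: V₁ = nRT₁/P₁ = 0.001256 m³.
Adiabatic (γ = 7/5), T V^(γ−1) and P V^γ constant: T₂ = T₁·(V₁/V₂)^(γ−1) = 427.1 K; P₂ = P₁·(V₁/V₂)^γ = 408.9 kPa.

T₂ ≈ 427 K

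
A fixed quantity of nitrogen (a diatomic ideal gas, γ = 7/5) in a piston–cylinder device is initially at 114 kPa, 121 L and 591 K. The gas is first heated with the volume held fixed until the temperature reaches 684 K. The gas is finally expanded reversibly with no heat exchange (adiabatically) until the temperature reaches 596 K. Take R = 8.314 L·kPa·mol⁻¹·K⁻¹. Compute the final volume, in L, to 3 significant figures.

Isochoric, so P/T is constant: V₂ = V₁; P₂ = P₁·(T₂/T₁) = 131.9 kPa.
Adiabatic (γ = 7/5), T V^(γ−1) and P V^γ constant: P₃ = P₂·(T₃/T₂)^(γ/(γ−1)) = 81.48 kPa; V₃ = V₂·(T₂/T₃)^(1/(γ−1)) = 170.7 L.

V₃ ≈ 171 L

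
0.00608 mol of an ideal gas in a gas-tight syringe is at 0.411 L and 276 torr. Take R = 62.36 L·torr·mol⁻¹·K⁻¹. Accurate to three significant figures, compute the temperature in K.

PV = nRT ⇒ T = PV/(nR) = (276 × 0.411) / (0.00608 × 62.36)

T ≈ 299 K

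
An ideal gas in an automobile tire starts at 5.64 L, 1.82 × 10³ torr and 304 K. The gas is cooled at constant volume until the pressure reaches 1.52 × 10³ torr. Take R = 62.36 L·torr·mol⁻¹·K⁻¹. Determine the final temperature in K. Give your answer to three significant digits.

T₂ ≈ 254 K

Isochoric, so P/T is constant: V₂ = V₁; T₂ = T₁·(P₂/P₁) = 253.9 K.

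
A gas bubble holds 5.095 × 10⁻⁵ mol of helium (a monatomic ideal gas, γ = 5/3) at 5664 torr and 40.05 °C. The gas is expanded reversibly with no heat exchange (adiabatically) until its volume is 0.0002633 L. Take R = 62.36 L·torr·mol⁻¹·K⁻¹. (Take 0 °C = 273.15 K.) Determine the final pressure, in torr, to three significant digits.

P₂ ≈ 2.89e+03 torr

Convert: T₁ = 313.2 K.
From PV = nRT: V₁ = nRT₁/P₁ = 0.0001757 L.
Reversible adiabatic, γ = 5/3: T₂ = T₁·(V₁/V₂)^(γ−1) = 239.2 K; P₂ = P₁·(V₁/V₂)^γ = 2886 torr.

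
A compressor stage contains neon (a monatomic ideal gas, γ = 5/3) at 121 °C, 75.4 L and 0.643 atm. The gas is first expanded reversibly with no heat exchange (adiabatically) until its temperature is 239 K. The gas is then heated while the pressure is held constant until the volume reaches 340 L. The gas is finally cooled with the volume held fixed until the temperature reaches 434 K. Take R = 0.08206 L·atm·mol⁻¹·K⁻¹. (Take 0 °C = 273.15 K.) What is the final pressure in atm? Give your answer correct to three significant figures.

Convert: T₁ = 394.1 K.
Reversible adiabatic, γ = 5/3: P₂ = P₁·(T₂/T₁)^(γ/(γ−1)) = 0.1841 atm; V₂ = V₁·(T₁/T₂)^(1/(γ−1)) = 159.7 L.
Isobaric, so V/T is constant: P₃ = P₂; T₃ = T₂·(V₃/V₂) = 508.9 K.
Isochoric, so P/T is constant: V₄ = V₃; P₄ = P₃·(T₄/T₃) = 0.1570 atm.

P₄ ≈ 0.157 atm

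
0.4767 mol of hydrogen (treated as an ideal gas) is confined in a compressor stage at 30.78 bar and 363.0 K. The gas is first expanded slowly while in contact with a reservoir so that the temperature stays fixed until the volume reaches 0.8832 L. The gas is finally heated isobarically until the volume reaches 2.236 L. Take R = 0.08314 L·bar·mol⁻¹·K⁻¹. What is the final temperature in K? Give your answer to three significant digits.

From PV = nRT: V₁ = nRT₁/P₁ = 0.4674 L.
T constant ⇒ Boyle's law P V = const: T₂ = T₁; P₂ = P₁·(V₁/V₂) = 16.29 bar.
Isobaric, so V/T is constant: P₃ = P₂; T₃ = T₂·(V₃/V₂) = 919.0 K.

T₃ ≈ 919 K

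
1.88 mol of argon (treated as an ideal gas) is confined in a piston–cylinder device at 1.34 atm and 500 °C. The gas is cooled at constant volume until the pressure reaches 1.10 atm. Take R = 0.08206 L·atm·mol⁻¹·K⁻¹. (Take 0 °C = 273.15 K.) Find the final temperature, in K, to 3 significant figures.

T₂ ≈ 635 K

Convert: T₁ = 773.1 K.
From PV = nRT: V₁ = nRT₁/P₁ = 89.01 L.
V constant ⇒ P ∝ T: V₂ = V₁; T₂ = T₁·(P₂/P₁) = 634.7 K.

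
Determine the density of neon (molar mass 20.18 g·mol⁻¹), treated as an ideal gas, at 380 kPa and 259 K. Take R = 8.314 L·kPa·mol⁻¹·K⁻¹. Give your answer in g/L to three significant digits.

ρ = PM/(RT) = (380 × 20.18) / (8.314 × 259.0)

ρ ≈ 3.56 g/L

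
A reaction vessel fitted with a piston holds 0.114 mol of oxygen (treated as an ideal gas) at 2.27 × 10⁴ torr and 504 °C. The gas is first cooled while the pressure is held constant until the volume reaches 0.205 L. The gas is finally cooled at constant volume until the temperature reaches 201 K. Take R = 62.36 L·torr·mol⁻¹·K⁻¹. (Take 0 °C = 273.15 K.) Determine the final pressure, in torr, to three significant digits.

Convert: T₁ = 777.1 K.
From PV = nRT: V₁ = nRT₁/P₁ = 0.2434 L.
P constant ⇒ V ∝ T: P₂ = P₁; T₂ = T₁·(V₂/V₁) = 654.6 K.
Isochoric, so P/T is constant: V₃ = V₂; P₃ = P₂·(T₃/T₂) = 6970 torr.

P₃ ≈ 6.97e+03 torr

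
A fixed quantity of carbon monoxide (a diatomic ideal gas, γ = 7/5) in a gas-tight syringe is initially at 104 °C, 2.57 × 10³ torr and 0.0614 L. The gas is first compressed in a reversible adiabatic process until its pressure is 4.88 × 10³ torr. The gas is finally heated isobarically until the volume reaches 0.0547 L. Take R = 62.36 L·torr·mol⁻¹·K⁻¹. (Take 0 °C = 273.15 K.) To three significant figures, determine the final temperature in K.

Convert: T₁ = 377.1 K.
Adiabatic (γ = 7/5), T V^(γ−1) and P V^γ constant: T₂ = T₁·(P₂/P₁)^((γ−1)/γ) = 453.0 K; V₂ = V₁·(P₁/P₂)^(1/γ) = 0.03884 L.
P constant ⇒ V ∝ T: P₃ = P₂; T₃ = T₂·(V₃/V₂) = 638.0 K.

T₃ ≈ 638 K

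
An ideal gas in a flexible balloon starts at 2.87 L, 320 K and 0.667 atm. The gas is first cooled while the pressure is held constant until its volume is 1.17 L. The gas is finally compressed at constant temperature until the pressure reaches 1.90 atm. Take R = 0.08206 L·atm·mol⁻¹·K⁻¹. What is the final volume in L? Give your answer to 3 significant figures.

V₃ ≈ 0.411 L

Isobaric, so V/T is constant: P₂ = P₁; T₂ = T₁·(V₂/V₁) = 130.5 K.
Isothermal, so P V is constant: T₃ = T₂; V₃ = V₂·(P₂/P₃) = 0.4107 L.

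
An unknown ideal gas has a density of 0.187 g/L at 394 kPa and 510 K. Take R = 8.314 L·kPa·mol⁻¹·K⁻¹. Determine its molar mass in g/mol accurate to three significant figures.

ρ = PM/(RT) ⇒ M = ρRT/P = (0.187 × 8.314 × 510.0) / 394

M ≈ 2.01 g/mol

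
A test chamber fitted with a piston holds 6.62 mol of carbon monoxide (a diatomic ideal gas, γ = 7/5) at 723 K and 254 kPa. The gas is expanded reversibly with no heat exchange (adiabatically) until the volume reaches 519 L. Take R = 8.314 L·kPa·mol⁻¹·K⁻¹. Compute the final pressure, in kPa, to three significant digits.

P₂ ≈ 47.5 kPa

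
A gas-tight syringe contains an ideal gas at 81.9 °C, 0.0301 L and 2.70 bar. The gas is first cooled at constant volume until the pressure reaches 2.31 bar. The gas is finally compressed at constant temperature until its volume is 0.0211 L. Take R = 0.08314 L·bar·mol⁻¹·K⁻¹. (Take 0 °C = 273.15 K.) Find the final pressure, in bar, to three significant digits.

Convert: T₁ = 355.0 K.
V constant ⇒ P ∝ T: V₂ = V₁; T₂ = T₁·(P₂/P₁) = 303.8 K.
Isothermal, so P V is constant: T₃ = T₂; P₃ = P₂·(V₂/V₃) = 3.295 bar.

P₃ ≈ 3.30 bar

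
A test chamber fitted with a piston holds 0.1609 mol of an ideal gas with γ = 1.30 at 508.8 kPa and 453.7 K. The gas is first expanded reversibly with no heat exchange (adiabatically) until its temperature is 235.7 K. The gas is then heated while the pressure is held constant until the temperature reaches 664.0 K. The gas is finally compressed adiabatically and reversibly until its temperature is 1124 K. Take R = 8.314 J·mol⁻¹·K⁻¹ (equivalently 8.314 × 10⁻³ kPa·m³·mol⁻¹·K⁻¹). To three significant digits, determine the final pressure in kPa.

From PV = nRT: V₁ = nRT₁/P₁ = 0.001193 m³.
Adiabatic (γ = 1.30), T V^(γ−1) and P V^γ constant: P₂ = P₁·(T₂/T₁)^(γ/(γ−1)) = 29.79 kPa; V₂ = V₁·(T₁/T₂)^(1/(γ−1)) = 0.01058 m³.
Isobaric, so V/T is constant: P₃ = P₂; V₃ = V₂·(T₃/T₂) = 0.02981 m³.
Adiabatic (γ = 1.30), T V^(γ−1) and P V^γ constant: P₄ = P₃·(T₄/T₃)^(γ/(γ−1)) = 291.5 kPa; V₄ = V₃·(T₃/T₄)^(1/(γ−1)) = 0.005157 m³.

P₄ ≈ 292 kPa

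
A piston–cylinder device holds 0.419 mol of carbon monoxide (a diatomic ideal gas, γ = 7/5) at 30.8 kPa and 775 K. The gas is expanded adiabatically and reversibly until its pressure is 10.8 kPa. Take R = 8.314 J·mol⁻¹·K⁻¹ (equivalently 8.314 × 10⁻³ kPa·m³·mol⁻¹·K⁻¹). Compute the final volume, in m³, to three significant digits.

From PV = nRT: V₁ = nRT₁/P₁ = 0.08765 m³.
Adiabatic (γ = 7/5), T V^(γ−1) and P V^γ constant: T₂ = T₁·(P₂/P₁)^((γ−1)/γ) = 574.5 K; V₂ = V₁·(P₁/P₂)^(1/γ) = 0.1853 m³.

V₂ ≈ 0.185 m³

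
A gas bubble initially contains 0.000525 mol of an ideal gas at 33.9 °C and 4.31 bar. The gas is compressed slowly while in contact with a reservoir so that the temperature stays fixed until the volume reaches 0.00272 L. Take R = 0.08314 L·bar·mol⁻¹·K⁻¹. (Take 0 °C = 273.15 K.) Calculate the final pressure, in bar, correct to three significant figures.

Convert: T₁ = 307.0 K.
From PV = nRT: V₁ = nRT₁/P₁ = 0.003110 L.
Isothermal, so P V is constant: T₂ = T₁; P₂ = P₁·(V₁/V₂) = 4.927 bar.

P₂ ≈ 4.93 bar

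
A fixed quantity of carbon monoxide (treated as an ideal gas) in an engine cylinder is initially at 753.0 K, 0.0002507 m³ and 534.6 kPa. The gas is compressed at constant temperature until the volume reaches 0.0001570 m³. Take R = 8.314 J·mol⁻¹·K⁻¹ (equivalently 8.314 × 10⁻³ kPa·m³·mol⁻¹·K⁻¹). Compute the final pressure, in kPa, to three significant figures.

P₂ ≈ 854 kPa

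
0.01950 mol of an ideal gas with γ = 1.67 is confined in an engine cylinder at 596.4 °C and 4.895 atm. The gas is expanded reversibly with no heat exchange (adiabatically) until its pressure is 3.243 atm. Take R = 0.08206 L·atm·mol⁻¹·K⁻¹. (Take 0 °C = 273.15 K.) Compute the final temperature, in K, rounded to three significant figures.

Convert: T₁ = 869.5 K.
From PV = nRT: V₁ = nRT₁/P₁ = 0.2843 L.
Reversible adiabatic, γ = 1.67: T₂ = T₁·(P₂/P₁)^((γ−1)/γ) = 737.2 K; V₂ = V₁·(P₁/P₂)^(1/γ) = 0.3637 L.

T₂ ≈ 737 K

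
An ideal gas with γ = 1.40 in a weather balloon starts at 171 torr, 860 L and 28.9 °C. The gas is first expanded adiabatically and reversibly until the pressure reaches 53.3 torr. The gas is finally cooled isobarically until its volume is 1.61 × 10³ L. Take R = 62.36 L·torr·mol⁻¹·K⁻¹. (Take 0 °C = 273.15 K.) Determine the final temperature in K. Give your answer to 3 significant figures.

T₃ ≈ 176 K

Convert: T₁ = 302.0 K.
Reversible adiabatic, γ = 1.40: T₂ = T₁·(P₂/P₁)^((γ−1)/γ) = 216.5 K; V₂ = V₁·(P₁/P₂)^(1/γ) = 1978 L.
P constant ⇒ V ∝ T: P₃ = P₂; T₃ = T₂·(V₃/V₂) = 176.3 K.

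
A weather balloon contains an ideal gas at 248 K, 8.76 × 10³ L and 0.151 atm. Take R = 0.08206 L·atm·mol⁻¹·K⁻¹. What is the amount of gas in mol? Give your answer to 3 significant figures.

n ≈ 65.0 mol

PV = nRT ⇒ n = PV/(RT) = (0.151 × 8.76e+03) / (0.08206 × 248)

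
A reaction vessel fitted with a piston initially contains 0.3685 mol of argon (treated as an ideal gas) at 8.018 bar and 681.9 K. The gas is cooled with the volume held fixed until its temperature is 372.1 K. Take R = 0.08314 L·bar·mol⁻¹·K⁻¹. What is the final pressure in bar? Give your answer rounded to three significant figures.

From PV = nRT: V₁ = nRT₁/P₁ = 2.606 L.
V constant ⇒ P ∝ T: V₂ = V₁; P₂ = P₁·(T₂/T₁) = 4.375 bar.

P₂ ≈ 4.38 bar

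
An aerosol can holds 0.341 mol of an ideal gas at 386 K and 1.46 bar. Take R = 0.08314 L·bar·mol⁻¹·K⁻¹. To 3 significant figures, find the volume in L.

V ≈ 7.50 L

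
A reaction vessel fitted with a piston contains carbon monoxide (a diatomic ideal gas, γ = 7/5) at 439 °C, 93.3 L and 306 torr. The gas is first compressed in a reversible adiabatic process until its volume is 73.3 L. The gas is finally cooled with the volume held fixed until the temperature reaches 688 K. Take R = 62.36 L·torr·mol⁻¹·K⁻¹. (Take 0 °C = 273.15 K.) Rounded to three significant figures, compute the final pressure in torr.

Convert: T₁ = 712.1 K.
Reversible adiabatic, γ = 7/5: T₂ = T₁·(V₁/V₂)^(γ−1) = 784.3 K; P₂ = P₁·(V₁/V₂)^γ = 429.0 torr.
V constant ⇒ P ∝ T: V₃ = V₂; P₃ = P₂·(T₃/T₂) = 376.3 torr.

P₃ ≈ 376 torr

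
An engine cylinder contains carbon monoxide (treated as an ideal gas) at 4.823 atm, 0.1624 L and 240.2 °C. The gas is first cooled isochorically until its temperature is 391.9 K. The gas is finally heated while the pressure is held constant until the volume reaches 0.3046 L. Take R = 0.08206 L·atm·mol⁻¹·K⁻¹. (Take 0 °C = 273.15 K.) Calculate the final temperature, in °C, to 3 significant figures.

Convert: T₁ = 513.3 K.
Isochoric, so P/T is constant: V₂ = V₁; P₂ = P₁·(T₂/T₁) = 3.682 atm.
P constant ⇒ V ∝ T: P₃ = P₂; T₃ = T₂·(V₃/V₂) = 735.1 K.

T₃ ≈ 462 °C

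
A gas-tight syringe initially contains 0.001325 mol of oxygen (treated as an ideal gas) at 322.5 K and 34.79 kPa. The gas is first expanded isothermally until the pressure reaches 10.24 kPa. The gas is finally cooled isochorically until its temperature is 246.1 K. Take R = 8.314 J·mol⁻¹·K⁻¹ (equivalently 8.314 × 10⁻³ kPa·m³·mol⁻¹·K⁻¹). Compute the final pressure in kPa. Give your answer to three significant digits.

P₃ ≈ 7.81 kPa

From PV = nRT: V₁ = nRT₁/P₁ = 0.0001021 m³.
Isothermal, so P V is constant: T₂ = T₁; V₂ = V₁·(P₁/P₂) = 0.0003469 m³.
V constant ⇒ P ∝ T: V₃ = V₂; P₃ = P₂·(T₃/T₂) = 7.814 kPa.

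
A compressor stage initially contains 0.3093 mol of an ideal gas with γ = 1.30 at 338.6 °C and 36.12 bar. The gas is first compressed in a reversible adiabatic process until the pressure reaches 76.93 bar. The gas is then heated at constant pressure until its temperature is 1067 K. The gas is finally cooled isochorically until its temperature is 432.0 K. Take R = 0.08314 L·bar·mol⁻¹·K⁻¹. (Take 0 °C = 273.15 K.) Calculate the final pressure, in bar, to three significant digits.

Convert: T₁ = 611.8 K.
From PV = nRT: V₁ = nRT₁/P₁ = 0.4355 L.
Reversible adiabatic, γ = 1.30: T₂ = T₁·(P₂/P₁)^((γ−1)/γ) = 728.4 K; V₂ = V₁·(P₁/P₂)^(1/γ) = 0.2435 L.
P constant ⇒ V ∝ T: P₃ = P₂; V₃ = V₂·(T₃/T₂) = 0.3567 L.
Isochoric, so P/T is constant: V₄ = V₃; P₄ = P₃·(T₄/T₃) = 31.15 bar.

P₄ ≈ 31.1 bar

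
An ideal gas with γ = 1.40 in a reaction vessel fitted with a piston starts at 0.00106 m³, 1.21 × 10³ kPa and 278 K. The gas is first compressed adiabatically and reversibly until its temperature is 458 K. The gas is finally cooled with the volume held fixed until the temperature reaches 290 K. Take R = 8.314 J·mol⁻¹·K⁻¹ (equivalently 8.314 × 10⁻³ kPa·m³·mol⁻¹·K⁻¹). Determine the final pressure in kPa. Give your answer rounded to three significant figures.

P₃ ≈ 4.40e+03 kPa

Reversible adiabatic, γ = 1.40: P₂ = P₁·(T₂/T₁)^(γ/(γ−1)) = 6945 kPa; V₂ = V₁·(T₁/T₂)^(1/(γ−1)) = 0.0003043 m³.
Isochoric, so P/T is constant: V₃ = V₂; P₃ = P₂·(T₃/T₂) = 4397 kPa.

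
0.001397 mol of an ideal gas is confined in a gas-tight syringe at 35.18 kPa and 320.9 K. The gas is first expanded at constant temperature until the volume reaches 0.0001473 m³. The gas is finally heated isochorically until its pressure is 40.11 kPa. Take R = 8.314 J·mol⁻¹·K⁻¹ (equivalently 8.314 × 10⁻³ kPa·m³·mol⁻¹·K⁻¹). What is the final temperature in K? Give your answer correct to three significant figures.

T₃ ≈ 509 K

From PV = nRT: V₁ = nRT₁/P₁ = 0.0001059 m³.
T constant ⇒ Boyle's law P V = const: T₂ = T₁; P₂ = P₁·(V₁/V₂) = 25.30 kPa.
V constant ⇒ P ∝ T: V₃ = V₂; T₃ = T₂·(P₃/P₂) = 508.7 K.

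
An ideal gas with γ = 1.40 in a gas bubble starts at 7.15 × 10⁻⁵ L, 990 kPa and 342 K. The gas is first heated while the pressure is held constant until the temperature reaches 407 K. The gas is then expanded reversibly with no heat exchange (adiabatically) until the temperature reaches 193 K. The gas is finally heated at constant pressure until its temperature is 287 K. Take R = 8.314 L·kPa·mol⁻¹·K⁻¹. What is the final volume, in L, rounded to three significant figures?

Isobaric, so V/T is constant: P₂ = P₁; V₂ = V₁·(T₂/T₁) = 8.509e-05 L.
Adiabatic (γ = 1.40), T V^(γ−1) and P V^γ constant: P₃ = P₂·(T₃/T₂)^(γ/(γ−1)) = 72.70 kPa; V₃ = V₂·(T₂/T₃)^(1/(γ−1)) = 0.0005495 L.
P constant ⇒ V ∝ T: P₄ = P₃; V₄ = V₃·(T₄/T₃) = 0.0008171 L.

V₄ ≈ 0.000817 L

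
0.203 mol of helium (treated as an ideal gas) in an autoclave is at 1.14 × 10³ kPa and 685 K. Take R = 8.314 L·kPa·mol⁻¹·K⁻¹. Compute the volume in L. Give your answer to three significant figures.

PV = nRT ⇒ V = nRT/P = (0.203 × 8.314 × 685) / 1.14e+03

V ≈ 1.01 L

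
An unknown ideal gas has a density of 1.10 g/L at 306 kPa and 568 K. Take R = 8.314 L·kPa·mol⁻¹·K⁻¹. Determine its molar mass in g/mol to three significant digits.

M ≈ 17.0 g/mol

ρ = PM/(RT) ⇒ M = ρRT/P = (1.10 × 8.314 × 568.0) / 306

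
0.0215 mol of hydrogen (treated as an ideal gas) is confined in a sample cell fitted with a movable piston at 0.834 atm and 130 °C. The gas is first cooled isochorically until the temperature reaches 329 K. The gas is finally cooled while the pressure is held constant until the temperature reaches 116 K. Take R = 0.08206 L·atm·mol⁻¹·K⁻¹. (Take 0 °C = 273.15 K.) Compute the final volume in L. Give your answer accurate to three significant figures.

V₃ ≈ 0.301 L

Convert: T₁ = 403.1 K.
From PV = nRT: V₁ = nRT₁/P₁ = 0.8528 L.
Isochoric, so P/T is constant: V₂ = V₁; P₂ = P₁·(T₂/T₁) = 0.6806 atm.
P constant ⇒ V ∝ T: P₃ = P₂; V₃ = V₂·(T₃/T₂) = 0.3007 L.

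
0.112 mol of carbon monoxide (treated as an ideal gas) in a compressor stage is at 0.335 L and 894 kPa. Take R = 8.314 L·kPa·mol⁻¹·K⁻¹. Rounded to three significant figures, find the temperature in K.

T ≈ 322 K

PV = nRT ⇒ T = PV/(nR) = (894 × 0.335) / (0.112 × 8.314)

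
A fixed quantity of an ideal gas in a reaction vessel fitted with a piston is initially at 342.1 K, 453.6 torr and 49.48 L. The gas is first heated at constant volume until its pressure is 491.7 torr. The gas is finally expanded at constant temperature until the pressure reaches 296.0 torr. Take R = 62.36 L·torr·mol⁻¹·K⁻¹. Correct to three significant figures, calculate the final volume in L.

Isochoric, so P/T is constant: V₂ = V₁; T₂ = T₁·(P₂/P₁) = 370.8 K.
T constant ⇒ Boyle's law P V = const: T₃ = T₂; V₃ = V₂·(P₂/P₃) = 82.19 L.

V₃ ≈ 82.2 L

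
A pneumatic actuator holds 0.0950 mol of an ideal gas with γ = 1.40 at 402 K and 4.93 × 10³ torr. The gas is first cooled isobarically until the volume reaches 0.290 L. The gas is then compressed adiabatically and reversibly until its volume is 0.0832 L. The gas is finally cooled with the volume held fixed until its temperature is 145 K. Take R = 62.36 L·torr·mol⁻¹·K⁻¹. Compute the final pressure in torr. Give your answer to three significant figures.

P₄ ≈ 1.03e+04 torr

From PV = nRT: V₁ = nRT₁/P₁ = 0.4831 L.
P constant ⇒ V ∝ T: P₂ = P₁; T₂ = T₁·(V₂/V₁) = 241.3 K.
Reversible adiabatic, γ = 1.40: T₃ = T₂·(V₂/V₃)^(γ−1) = 397.7 K; P₃ = P₂·(V₂/V₃)^γ = 2.832e+04 torr.
V constant ⇒ P ∝ T: V₄ = V₃; P₄ = P₃·(T₄/T₃) = 1.032e+04 torr.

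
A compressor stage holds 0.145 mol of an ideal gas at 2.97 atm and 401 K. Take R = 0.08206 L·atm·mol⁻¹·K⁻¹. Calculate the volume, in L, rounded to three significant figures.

V ≈ 1.61 L

PV = nRT ⇒ V = nRT/P = (0.145 × 0.08206 × 401) / 2.97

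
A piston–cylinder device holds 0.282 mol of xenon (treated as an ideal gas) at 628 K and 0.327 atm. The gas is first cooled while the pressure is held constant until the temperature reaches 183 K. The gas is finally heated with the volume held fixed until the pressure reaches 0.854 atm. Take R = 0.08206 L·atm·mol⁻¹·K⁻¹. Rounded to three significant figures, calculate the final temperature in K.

T₃ ≈ 478 K

From PV = nRT: V₁ = nRT₁/P₁ = 44.44 L.
P constant ⇒ V ∝ T: P₂ = P₁; V₂ = V₁·(T₂/T₁) = 12.95 L.
V constant ⇒ P ∝ T: V₃ = V₂; T₃ = T₂·(P₃/P₂) = 477.9 K.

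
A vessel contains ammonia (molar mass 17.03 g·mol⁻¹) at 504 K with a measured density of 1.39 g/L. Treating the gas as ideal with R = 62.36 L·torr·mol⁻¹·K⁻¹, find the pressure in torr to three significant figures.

ρ = PM/(RT) ⇒ P = ρRT/M = (1.39 × 62.36 × 504.0) / 17.03

P ≈ 2.57e+03 torr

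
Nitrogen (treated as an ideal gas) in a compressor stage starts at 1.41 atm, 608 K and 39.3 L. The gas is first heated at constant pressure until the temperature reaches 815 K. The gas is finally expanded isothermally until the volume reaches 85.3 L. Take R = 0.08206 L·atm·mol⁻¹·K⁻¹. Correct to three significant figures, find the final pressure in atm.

Isobaric, so V/T is constant: P₂ = P₁; V₂ = V₁·(T₂/T₁) = 52.68 L.
Isothermal, so P V is constant: T₃ = T₂; P₃ = P₂·(V₂/V₃) = 0.8708 atm.

P₃ ≈ 0.871 atm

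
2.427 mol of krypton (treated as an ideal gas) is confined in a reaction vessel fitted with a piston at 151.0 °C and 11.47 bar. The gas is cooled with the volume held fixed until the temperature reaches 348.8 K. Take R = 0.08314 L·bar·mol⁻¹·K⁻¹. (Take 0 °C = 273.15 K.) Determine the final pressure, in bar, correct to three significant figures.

Convert: T₁ = 424.1 K.
From PV = nRT: V₁ = nRT₁/P₁ = 7.462 L.
Isochoric, so P/T is constant: V₂ = V₁; P₂ = P₁·(T₂/T₁) = 9.432 bar.

P₂ ≈ 9.43 bar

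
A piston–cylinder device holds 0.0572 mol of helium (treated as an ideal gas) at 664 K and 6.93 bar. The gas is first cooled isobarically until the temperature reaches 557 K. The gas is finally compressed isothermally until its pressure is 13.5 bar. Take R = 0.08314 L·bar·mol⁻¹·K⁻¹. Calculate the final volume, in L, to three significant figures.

From PV = nRT: V₁ = nRT₁/P₁ = 0.4557 L.
Isobaric, so V/T is constant: P₂ = P₁; V₂ = V₁·(T₂/T₁) = 0.3822 L.
Isothermal, so P V is constant: T₃ = T₂; V₃ = V₂·(P₂/P₃) = 0.1962 L.

V₃ ≈ 0.196 L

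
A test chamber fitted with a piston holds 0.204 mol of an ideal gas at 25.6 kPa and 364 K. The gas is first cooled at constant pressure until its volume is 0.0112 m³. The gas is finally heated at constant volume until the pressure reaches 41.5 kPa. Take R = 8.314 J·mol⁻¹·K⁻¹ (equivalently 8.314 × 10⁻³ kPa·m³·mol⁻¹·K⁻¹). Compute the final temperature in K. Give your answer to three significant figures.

From PV = nRT: V₁ = nRT₁/P₁ = 0.02412 m³.
Isobaric, so V/T is constant: P₂ = P₁; T₂ = T₁·(V₂/V₁) = 169.1 K.
Isochoric, so P/T is constant: V₃ = V₂; T₃ = T₂·(P₃/P₂) = 274.0 K.

T₃ ≈ 274 K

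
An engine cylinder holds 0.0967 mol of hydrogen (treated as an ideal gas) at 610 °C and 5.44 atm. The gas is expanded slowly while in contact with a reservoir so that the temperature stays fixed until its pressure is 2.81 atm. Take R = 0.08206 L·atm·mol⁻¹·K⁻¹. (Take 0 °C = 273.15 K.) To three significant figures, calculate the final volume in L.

Convert: T₁ = 883.1 K.
From PV = nRT: V₁ = nRT₁/P₁ = 1.288 L.
T constant ⇒ Boyle's law P V = const: T₂ = T₁; V₂ = V₁·(P₁/P₂) = 2.494 L.

V₂ ≈ 2.49 L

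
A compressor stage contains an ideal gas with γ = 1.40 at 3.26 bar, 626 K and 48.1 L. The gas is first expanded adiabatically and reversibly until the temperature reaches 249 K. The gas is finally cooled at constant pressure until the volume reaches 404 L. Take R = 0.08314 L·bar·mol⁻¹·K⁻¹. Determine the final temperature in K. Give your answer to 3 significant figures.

Adiabatic (γ = 1.40), T V^(γ−1) and P V^γ constant: P₂ = P₁·(T₂/T₁)^(γ/(γ−1)) = 0.1294 bar; V₂ = V₁·(T₁/T₂)^(1/(γ−1)) = 482.0 L.
Isobaric, so V/T is constant: P₃ = P₂; T₃ = T₂·(V₃/V₂) = 208.7 K.

T₃ ≈ 209 K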